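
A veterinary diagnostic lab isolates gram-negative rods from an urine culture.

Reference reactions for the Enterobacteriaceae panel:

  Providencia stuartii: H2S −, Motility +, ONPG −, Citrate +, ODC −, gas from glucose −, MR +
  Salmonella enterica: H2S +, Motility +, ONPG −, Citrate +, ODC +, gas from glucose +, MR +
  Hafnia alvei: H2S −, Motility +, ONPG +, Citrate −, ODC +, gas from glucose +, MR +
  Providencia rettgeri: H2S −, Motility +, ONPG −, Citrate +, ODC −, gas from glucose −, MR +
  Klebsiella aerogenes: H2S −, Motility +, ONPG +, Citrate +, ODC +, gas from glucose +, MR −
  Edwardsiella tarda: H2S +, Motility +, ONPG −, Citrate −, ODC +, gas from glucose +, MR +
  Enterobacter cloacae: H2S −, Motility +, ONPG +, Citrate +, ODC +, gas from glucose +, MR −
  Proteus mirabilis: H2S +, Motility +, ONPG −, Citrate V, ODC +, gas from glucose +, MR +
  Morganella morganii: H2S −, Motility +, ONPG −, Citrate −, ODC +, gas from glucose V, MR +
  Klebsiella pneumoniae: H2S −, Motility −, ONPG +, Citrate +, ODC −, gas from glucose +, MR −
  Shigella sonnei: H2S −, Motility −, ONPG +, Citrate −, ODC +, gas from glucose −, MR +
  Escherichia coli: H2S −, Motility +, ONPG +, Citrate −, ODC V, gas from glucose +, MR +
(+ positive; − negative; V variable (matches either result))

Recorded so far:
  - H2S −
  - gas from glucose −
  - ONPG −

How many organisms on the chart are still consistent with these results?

gas from glucose −: excludes 8 organisms — 4 left.
ONPG −: excludes Shigella sonnei — 3 left.
H2S −: all 3 remaining candidates are consistent.
Still consistent: Morganella morganii, Providencia rettgeri, Providencia stuartii.

3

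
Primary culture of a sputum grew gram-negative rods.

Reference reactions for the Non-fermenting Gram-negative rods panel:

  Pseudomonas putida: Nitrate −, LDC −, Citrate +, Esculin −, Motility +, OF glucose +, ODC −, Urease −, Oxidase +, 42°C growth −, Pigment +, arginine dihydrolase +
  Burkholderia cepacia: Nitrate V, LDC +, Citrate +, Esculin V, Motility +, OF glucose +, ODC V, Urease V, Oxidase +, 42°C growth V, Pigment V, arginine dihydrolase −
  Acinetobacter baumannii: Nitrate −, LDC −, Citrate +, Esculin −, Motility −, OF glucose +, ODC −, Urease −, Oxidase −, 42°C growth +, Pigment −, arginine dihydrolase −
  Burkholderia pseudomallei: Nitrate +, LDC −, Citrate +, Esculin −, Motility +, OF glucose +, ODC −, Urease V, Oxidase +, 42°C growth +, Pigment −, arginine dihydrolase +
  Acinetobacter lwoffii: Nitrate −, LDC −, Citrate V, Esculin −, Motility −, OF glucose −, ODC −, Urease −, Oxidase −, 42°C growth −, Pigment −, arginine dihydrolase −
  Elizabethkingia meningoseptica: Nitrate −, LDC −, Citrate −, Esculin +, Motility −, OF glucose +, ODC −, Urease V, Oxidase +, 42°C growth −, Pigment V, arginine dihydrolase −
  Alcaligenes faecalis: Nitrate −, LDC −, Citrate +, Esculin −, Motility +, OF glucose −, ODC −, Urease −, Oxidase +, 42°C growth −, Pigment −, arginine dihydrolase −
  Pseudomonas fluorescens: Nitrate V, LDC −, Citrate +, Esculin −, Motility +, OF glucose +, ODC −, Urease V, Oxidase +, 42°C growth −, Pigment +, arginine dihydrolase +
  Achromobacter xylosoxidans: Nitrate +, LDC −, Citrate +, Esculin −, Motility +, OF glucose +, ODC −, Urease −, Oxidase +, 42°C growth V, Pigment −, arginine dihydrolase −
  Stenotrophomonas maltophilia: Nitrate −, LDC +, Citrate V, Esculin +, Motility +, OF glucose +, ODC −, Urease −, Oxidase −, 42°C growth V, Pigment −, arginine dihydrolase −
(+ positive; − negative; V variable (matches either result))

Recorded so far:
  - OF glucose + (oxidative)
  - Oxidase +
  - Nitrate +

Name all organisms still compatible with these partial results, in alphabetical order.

Nitrate +: excludes 6 organisms — 4 left.
Oxidase +: all 4 remaining candidates are consistent.
OF glucose +: all 4 remaining candidates are consistent.

Achromobacter xylosoxidans, Burkholderia cepacia, Burkholderia pseudomallei, Pseudomonas fluorescens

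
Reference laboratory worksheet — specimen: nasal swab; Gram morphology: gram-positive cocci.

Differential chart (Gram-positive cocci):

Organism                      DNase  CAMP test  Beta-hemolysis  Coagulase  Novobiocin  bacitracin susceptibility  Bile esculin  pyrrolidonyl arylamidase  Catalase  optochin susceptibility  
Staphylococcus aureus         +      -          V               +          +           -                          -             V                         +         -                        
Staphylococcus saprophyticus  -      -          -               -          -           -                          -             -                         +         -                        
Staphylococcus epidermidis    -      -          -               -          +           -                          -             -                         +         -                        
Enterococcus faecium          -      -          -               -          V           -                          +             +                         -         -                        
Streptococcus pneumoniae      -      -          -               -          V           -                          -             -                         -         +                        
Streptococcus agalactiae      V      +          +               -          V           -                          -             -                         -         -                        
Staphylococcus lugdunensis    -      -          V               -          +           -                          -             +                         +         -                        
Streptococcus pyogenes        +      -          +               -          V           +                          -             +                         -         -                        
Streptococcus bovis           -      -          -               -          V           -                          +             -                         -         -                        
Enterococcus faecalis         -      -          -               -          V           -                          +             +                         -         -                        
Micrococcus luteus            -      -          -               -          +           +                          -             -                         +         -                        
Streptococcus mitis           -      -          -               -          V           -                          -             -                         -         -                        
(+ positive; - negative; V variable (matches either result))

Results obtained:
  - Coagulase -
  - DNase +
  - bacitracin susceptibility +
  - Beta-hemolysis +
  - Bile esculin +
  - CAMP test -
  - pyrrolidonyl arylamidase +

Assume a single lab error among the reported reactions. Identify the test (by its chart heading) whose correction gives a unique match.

Bile esculin

As reported, no row in the chart matches all 7 reactions.
Reversing Bile esculin (to -) → unique match: Streptococcus pyogenes.
Reversing Beta-hemolysis → still no organism matches.
Reversing pyrrolidonyl arylamidase → still no organism matches.
Reversing Coagulase → still no organism matches.
Reversing CAMP test → still no organism matches.
Reversing DNase → still no organism matches.
Reversing bacitracin susceptibility → still no organism matches.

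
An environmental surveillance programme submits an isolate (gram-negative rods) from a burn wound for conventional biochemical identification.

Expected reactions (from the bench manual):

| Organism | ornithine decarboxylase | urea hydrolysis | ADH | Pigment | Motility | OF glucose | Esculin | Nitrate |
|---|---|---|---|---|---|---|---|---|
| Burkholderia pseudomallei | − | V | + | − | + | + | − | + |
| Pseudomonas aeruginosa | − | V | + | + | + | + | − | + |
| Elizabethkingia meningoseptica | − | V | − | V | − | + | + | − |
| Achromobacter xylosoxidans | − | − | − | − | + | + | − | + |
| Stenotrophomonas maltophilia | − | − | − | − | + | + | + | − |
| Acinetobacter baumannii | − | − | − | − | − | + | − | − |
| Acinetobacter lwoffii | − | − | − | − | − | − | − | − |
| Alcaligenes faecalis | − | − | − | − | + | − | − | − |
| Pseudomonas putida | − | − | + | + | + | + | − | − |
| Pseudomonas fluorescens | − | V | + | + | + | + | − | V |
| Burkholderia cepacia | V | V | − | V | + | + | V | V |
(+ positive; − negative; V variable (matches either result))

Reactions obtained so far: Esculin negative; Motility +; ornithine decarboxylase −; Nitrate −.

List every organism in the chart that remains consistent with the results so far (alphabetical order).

Alcaligenes faecalis, Burkholderia cepacia, Pseudomonas fluorescens, Pseudomonas putida

Esculin −: excludes Elizabethkingia meningoseptica, Stenotrophomonas maltophilia — 9 left.
ornithine decarboxylase −: all 9 remaining candidates are consistent.
Motility +: excludes Acinetobacter baumannii, Acinetobacter lwoffii — 7 left.
Nitrate −: excludes Burkholderia pseudomallei, Pseudomonas aeruginosa, Achromobacter xylosoxidans — 4 left.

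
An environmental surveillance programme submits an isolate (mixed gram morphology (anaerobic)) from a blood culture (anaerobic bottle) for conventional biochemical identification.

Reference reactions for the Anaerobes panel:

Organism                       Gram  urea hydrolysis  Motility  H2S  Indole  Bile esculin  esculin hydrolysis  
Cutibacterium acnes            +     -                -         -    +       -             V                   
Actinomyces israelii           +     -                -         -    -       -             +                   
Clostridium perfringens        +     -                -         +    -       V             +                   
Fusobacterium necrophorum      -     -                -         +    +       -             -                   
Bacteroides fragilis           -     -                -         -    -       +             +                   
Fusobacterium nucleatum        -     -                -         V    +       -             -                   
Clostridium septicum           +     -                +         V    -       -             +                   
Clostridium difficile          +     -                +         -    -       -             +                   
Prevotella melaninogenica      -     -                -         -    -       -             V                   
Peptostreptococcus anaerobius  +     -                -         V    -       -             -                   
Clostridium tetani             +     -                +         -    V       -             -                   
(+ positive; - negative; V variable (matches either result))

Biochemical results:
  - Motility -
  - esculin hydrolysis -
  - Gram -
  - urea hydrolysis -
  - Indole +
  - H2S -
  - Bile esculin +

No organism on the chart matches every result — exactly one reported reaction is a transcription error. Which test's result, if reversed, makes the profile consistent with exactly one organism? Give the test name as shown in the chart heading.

As reported, no row in the chart matches all 7 reactions.
Reversing Bile esculin (to -) → unique match: Fusobacterium nucleatum.
Reversing H2S → still no organism matches.
Reversing esculin hydrolysis → still no organism matches.
Reversing Gram → still no organism matches.
Reversing urea hydrolysis → still no organism matches.
Reversing Indole → still no organism matches.
Reversing Motility → still no organism matches.

Bile esculin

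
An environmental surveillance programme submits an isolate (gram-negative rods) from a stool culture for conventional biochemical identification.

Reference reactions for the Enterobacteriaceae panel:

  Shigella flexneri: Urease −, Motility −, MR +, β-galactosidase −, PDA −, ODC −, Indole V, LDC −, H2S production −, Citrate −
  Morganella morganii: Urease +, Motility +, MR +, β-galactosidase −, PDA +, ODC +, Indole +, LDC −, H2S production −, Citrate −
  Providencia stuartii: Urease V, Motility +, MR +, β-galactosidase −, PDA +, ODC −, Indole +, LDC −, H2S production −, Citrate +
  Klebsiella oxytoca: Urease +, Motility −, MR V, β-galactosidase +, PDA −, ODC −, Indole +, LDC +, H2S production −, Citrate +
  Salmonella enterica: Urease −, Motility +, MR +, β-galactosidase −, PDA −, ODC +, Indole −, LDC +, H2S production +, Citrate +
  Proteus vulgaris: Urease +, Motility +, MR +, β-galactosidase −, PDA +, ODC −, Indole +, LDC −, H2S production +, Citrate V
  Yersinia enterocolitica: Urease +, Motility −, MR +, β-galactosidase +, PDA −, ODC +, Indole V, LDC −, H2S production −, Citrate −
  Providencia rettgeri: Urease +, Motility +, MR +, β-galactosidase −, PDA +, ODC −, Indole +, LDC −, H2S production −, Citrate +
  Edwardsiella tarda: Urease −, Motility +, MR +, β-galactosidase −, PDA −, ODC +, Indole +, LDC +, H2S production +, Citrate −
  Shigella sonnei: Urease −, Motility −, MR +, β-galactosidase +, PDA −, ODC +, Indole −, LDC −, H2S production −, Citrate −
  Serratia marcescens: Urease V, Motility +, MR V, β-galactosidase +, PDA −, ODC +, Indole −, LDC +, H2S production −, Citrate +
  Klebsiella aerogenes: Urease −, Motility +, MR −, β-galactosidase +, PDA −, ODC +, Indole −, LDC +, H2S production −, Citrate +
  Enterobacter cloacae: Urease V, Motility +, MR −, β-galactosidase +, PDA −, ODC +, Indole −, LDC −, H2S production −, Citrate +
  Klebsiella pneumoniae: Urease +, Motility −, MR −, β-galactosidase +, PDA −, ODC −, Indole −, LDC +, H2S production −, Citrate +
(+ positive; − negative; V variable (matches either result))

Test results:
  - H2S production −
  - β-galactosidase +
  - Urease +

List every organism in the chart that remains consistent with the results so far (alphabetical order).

Enterobacter cloacae, Klebsiella oxytoca, Klebsiella pneumoniae, Serratia marcescens, Yersinia enterocolitica

Urease +: excludes 5 organisms — 9 left.
β-galactosidase +: excludes Morganella morganii, Providencia stuartii, Proteus vulgaris, Providencia rettgeri — 5 left.
H2S production −: all 5 remaining candidates are consistent.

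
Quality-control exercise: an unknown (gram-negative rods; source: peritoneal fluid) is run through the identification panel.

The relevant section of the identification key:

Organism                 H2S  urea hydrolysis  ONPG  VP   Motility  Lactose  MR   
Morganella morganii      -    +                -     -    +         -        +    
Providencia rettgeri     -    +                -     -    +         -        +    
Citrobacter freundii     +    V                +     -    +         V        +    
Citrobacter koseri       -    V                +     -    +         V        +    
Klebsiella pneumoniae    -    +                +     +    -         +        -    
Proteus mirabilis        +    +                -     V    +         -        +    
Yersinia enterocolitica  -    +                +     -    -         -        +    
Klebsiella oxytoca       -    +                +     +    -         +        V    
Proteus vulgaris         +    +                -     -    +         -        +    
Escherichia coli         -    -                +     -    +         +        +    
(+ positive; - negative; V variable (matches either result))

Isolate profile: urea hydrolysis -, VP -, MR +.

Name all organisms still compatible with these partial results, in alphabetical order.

Citrobacter freundii, Citrobacter koseri, Escherichia coli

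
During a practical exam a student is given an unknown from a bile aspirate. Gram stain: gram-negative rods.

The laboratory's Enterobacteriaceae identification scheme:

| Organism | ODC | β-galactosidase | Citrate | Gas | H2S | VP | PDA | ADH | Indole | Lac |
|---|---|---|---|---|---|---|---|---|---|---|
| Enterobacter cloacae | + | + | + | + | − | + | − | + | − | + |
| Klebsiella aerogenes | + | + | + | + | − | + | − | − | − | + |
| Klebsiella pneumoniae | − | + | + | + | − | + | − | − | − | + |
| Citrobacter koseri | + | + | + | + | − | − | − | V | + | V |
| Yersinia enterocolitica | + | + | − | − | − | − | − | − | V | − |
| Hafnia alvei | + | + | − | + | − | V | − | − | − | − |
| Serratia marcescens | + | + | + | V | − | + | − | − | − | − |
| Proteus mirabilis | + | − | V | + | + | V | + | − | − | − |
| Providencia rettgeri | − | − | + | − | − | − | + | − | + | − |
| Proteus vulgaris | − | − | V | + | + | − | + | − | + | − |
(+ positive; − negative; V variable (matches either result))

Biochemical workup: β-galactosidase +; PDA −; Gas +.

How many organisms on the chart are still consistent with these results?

Gas +: excludes Yersinia enterocolitica, Providencia rettgeri — 8 left.
PDA −: excludes Proteus mirabilis, Proteus vulgaris — 6 left.
β-galactosidase +: all 6 remaining candidates are consistent.
Still consistent: Citrobacter koseri, Enterobacter cloacae, Hafnia alvei, Klebsiella aerogenes, Klebsiella pneumoniae, Serratia marcescens.

6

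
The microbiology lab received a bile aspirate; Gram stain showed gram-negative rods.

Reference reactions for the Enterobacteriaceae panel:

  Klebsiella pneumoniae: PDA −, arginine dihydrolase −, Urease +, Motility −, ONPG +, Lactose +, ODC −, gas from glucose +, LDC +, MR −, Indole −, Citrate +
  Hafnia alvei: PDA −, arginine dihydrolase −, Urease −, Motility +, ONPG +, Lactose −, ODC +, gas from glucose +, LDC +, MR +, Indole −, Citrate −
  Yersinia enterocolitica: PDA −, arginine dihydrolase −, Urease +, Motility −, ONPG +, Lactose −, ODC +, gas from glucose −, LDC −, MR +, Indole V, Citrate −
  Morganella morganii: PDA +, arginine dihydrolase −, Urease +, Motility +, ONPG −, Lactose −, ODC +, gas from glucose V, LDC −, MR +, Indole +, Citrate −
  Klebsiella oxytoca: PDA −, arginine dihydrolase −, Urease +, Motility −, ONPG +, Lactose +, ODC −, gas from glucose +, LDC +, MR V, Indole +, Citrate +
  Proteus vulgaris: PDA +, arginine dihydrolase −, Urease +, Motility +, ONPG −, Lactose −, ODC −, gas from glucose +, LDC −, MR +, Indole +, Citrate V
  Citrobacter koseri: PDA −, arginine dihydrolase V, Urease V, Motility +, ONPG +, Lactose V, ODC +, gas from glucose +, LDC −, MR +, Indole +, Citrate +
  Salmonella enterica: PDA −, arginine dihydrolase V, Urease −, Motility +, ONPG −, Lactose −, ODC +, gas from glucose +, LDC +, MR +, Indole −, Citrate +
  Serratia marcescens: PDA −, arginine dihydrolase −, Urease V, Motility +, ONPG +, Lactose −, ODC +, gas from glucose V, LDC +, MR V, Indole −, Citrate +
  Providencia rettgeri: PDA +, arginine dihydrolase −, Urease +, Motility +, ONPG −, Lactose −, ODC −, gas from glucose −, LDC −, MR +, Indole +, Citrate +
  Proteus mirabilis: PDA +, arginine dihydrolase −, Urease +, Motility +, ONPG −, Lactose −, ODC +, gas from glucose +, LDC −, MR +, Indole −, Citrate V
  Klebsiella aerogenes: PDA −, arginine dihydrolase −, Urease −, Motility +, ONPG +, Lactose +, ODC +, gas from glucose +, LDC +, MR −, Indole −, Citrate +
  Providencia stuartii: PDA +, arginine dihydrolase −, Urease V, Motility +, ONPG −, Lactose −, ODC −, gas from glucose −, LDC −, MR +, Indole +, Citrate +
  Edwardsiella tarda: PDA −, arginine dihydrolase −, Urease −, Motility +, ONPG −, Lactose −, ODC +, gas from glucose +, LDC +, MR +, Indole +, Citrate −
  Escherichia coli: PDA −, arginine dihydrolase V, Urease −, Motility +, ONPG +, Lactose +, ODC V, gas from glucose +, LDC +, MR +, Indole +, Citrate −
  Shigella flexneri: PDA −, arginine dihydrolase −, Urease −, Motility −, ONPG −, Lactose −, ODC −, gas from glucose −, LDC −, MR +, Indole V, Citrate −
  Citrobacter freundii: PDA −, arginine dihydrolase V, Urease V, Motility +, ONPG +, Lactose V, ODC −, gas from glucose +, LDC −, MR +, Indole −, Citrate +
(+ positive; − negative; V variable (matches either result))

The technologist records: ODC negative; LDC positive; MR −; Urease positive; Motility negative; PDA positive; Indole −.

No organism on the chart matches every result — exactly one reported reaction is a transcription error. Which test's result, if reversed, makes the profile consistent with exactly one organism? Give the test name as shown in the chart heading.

As reported, no row in the chart matches all 7 reactions.
Reversing ODC → still no organism matches.
Reversing MR → still no organism matches.
Reversing Urease → still no organism matches.
Reversing Motility → still no organism matches.
Reversing LDC → still no organism matches.
Reversing Indole → still no organism matches.
Reversing PDA (to −) → unique match: Klebsiella pneumoniae.

PDA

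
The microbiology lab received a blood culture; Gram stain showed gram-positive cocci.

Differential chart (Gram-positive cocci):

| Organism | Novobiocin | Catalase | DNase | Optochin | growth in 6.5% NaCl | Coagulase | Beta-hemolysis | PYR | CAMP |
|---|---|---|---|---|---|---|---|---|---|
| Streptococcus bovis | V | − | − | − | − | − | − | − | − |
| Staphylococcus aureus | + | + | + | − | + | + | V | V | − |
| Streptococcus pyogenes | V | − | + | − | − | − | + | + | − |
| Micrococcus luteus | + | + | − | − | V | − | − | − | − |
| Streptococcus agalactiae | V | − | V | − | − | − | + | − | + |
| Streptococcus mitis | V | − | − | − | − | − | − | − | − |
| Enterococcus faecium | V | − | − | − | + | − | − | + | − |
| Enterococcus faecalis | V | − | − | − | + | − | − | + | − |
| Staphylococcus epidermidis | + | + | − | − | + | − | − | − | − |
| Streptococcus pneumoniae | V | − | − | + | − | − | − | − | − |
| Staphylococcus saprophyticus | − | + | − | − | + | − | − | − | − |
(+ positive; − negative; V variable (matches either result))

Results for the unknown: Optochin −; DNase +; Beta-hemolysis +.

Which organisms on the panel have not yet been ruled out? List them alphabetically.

Staphylococcus aureus, Streptococcus agalactiae, Streptococcus pyogenes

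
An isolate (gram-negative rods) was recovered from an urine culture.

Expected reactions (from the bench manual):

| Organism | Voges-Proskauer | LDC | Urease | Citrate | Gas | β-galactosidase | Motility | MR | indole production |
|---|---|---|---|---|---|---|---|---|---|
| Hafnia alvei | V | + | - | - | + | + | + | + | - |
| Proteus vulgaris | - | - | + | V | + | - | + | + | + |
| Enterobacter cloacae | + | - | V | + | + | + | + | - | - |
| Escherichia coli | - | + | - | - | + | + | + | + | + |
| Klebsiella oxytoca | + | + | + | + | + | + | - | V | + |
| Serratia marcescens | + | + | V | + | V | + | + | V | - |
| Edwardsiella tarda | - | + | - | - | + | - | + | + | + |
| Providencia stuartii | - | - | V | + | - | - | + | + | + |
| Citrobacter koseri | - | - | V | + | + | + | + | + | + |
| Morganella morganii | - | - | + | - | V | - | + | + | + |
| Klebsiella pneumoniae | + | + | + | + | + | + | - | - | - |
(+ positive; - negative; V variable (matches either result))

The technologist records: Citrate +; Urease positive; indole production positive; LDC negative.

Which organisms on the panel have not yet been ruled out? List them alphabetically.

indole production +: excludes Hafnia alvei, Enterobacter cloacae, Serratia marcescens, Klebsiella pneumoniae — 7 left.
Urease +: excludes Escherichia coli, Edwardsiella tarda — 5 left.
LDC -: excludes Klebsiella oxytoca — 4 left.
Citrate +: excludes Morganella morganii — 3 left.

Citrobacter koseri, Proteus vulgaris, Providencia stuartii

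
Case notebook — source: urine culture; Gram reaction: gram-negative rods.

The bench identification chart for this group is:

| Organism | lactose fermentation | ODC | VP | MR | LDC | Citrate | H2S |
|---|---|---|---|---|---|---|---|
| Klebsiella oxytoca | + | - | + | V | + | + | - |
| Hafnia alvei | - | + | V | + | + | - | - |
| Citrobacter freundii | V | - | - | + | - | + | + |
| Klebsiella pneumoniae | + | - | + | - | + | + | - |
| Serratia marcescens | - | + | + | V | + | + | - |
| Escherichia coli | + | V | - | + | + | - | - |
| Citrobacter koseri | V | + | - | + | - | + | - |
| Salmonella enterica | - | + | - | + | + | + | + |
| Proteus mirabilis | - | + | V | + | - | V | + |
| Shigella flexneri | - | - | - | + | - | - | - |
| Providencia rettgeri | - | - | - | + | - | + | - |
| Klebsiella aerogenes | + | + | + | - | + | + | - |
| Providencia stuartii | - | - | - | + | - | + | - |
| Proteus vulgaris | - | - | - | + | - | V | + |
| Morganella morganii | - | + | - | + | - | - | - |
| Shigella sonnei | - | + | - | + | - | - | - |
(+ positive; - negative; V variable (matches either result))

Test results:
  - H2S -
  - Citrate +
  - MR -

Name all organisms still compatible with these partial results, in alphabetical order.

Klebsiella aerogenes, Klebsiella oxytoca, Klebsiella pneumoniae, Serratia marcescens

MR -: excludes 12 organisms — 4 left.
Citrate +: all 4 remaining candidates are consistent.
H2S -: all 4 remaining candidates are consistent.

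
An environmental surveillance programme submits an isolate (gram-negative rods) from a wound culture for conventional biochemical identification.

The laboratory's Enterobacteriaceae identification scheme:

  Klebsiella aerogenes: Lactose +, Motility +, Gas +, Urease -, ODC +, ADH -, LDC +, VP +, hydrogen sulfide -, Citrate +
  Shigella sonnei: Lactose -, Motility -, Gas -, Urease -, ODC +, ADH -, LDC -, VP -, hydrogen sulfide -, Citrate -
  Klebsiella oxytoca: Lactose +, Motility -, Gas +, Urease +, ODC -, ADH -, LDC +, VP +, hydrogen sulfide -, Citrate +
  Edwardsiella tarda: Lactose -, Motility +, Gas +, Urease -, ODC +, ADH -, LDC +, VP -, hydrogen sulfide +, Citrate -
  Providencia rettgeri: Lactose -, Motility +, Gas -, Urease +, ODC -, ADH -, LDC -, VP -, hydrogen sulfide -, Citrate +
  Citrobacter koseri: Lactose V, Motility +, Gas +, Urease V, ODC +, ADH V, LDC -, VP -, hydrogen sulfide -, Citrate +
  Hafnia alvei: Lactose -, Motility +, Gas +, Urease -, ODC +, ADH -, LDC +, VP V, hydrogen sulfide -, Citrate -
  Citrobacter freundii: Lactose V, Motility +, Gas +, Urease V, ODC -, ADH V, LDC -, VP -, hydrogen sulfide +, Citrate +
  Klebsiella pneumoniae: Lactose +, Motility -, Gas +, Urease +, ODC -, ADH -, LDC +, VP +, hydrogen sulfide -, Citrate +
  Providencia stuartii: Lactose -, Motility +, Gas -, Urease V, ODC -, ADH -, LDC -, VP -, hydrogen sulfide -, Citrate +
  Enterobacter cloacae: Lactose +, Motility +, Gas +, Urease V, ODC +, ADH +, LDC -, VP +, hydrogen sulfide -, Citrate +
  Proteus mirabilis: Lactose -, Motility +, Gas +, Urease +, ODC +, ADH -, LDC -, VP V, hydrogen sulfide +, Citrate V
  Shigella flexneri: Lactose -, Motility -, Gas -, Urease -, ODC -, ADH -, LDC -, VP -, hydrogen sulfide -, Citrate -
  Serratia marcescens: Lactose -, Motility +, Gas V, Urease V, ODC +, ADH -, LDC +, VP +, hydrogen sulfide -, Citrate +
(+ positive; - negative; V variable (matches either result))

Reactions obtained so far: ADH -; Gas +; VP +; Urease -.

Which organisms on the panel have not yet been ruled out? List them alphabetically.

Hafnia alvei, Klebsiella aerogenes, Serratia marcescens

VP +: excludes 7 organisms — 7 left.
Urease -: excludes Klebsiella oxytoca, Klebsiella pneumoniae, Proteus mirabilis — 4 left.
Gas +: all 4 remaining candidates are consistent.
ADH -: excludes Enterobacter cloacae — 3 left.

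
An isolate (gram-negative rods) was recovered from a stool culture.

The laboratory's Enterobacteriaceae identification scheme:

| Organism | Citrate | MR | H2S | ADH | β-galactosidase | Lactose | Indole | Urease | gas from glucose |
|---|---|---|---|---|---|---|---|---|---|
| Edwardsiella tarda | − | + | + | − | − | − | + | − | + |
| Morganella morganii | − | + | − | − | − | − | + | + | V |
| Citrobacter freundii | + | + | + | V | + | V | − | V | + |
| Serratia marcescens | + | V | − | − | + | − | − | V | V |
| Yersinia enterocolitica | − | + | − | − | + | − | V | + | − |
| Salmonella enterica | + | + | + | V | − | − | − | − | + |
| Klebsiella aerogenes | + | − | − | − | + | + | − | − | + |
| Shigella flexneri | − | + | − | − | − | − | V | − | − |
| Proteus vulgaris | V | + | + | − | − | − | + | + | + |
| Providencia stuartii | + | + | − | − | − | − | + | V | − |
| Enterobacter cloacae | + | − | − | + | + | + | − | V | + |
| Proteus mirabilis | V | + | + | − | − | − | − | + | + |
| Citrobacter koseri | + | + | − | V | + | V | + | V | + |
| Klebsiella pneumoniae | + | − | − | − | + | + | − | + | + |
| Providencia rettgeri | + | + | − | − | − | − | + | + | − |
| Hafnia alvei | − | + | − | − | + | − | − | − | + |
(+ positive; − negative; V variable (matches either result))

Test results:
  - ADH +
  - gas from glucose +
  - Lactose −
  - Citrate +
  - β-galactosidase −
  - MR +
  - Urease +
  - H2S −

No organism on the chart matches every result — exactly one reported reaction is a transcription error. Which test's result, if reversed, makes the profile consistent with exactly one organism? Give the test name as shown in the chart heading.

As reported, no row in the chart matches all 8 reactions.
Reversing Citrate → still no organism matches.
Reversing Lactose → still no organism matches.
Reversing Urease → still no organism matches.
Reversing H2S → still no organism matches.
Reversing ADH → still no organism matches.
Reversing gas from glucose → still no organism matches.
Reversing MR → still no organism matches.
Reversing β-galactosidase (to +) → unique match: Citrobacter koseri.

β-galactosidase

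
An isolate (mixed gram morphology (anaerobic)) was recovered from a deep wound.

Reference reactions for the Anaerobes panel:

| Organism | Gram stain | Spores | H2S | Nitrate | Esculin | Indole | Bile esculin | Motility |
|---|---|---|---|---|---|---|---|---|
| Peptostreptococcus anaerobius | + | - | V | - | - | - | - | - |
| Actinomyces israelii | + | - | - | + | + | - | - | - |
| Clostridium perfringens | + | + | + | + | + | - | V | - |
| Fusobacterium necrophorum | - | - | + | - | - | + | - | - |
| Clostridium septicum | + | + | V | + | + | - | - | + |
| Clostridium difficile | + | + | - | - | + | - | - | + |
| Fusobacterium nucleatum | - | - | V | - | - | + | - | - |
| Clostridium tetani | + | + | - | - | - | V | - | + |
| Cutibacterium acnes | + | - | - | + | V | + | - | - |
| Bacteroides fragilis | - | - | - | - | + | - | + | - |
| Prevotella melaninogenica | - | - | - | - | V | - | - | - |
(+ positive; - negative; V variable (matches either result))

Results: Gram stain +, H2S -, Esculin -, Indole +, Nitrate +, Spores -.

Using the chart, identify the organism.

Cutibacterium acnes

Spores -: excludes Clostridium perfringens, Clostridium septicum, Clostridium difficile, Clostridium tetani — 7 left.
Indole +: excludes Peptostreptococcus anaerobius, Actinomyces israelii, Bacteroides fragilis, Prevotella melaninogenica — 3 left.
Gram stain +: excludes Fusobacterium necrophorum, Fusobacterium nucleatum — 1 left.
H2S -: the one remaining candidate is consistent.
Nitrate +: the one remaining candidate is consistent.
Esculin -: the one remaining candidate is consistent.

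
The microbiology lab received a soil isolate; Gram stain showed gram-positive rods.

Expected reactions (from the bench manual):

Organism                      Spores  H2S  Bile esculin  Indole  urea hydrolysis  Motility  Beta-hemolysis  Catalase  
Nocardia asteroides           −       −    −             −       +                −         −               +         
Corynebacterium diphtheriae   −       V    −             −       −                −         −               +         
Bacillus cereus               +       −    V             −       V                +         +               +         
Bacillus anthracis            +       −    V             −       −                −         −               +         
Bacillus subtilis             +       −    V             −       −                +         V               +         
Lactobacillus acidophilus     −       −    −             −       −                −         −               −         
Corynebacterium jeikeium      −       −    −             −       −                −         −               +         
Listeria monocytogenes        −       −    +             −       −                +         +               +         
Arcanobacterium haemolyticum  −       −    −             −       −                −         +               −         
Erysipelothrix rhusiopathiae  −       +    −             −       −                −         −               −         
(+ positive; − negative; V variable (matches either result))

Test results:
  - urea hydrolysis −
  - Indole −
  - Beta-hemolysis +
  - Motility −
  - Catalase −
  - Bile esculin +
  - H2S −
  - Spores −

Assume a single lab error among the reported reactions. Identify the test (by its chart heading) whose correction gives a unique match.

Bile esculin

As reported, no row in the chart matches all 8 reactions.
Reversing Bile esculin (to −) → unique match: Arcanobacterium haemolyticum.
Reversing Motility → still no organism matches.
Reversing urea hydrolysis → still no organism matches.
Reversing Indole → still no organism matches.
Reversing Spores → still no organism matches.
Reversing H2S → still no organism matches.
Reversing Beta-hemolysis → still no organism matches.
Reversing Catalase → still no organism matches.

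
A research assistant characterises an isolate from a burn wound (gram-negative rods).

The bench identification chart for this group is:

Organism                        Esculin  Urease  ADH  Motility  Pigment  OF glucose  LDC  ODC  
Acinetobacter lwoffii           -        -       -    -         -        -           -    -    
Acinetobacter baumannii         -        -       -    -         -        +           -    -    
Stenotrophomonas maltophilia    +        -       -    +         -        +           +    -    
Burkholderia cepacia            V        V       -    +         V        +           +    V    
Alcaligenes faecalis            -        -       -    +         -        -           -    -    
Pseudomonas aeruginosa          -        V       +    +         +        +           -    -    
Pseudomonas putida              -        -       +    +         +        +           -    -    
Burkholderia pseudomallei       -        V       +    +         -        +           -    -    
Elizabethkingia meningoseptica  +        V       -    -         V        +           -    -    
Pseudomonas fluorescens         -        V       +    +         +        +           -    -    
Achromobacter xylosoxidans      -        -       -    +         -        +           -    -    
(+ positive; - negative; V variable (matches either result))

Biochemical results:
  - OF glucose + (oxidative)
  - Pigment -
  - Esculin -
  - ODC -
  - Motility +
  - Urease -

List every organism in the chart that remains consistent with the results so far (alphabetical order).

Achromobacter xylosoxidans, Burkholderia cepacia, Burkholderia pseudomallei

Urease -: all 11 remaining candidates are consistent.
Motility +: excludes Acinetobacter lwoffii, Acinetobacter baumannii, Elizabethkingia meningoseptica — 8 left.
Pigment -: excludes Pseudomonas aeruginosa, Pseudomonas putida, Pseudomonas fluorescens — 5 left.
OF glucose +: excludes Alcaligenes faecalis — 4 left.
ODC -: all 4 remaining candidates are consistent.
Esculin -: excludes Stenotrophomonas maltophilia — 3 left.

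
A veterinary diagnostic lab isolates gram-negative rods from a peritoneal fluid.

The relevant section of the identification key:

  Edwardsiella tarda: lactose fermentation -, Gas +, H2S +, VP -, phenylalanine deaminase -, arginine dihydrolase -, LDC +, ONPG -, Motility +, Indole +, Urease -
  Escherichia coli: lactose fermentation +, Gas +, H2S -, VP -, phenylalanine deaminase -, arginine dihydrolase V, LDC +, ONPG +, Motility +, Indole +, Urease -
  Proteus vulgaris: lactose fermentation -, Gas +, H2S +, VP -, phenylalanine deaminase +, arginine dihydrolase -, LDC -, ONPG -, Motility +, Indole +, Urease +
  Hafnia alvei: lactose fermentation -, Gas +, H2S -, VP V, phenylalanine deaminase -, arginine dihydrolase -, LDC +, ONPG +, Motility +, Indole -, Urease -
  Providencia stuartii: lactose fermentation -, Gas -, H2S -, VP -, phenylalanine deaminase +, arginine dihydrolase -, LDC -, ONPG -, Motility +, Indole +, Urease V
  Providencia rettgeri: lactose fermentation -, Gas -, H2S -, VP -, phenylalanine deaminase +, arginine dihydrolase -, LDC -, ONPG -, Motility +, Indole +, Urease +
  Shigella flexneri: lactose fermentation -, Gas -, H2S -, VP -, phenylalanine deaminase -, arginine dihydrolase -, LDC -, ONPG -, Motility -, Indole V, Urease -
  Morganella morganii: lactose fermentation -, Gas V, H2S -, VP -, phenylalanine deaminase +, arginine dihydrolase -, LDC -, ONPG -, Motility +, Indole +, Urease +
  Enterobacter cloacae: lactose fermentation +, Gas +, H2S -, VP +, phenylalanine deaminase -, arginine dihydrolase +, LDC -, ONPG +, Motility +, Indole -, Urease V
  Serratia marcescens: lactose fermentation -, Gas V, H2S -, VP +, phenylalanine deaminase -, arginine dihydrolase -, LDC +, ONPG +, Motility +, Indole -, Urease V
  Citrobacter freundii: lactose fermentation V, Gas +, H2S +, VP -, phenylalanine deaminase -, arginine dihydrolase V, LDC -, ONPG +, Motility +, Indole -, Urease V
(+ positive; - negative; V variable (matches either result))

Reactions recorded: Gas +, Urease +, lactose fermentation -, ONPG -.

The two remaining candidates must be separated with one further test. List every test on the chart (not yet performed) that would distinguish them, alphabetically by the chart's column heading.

H2S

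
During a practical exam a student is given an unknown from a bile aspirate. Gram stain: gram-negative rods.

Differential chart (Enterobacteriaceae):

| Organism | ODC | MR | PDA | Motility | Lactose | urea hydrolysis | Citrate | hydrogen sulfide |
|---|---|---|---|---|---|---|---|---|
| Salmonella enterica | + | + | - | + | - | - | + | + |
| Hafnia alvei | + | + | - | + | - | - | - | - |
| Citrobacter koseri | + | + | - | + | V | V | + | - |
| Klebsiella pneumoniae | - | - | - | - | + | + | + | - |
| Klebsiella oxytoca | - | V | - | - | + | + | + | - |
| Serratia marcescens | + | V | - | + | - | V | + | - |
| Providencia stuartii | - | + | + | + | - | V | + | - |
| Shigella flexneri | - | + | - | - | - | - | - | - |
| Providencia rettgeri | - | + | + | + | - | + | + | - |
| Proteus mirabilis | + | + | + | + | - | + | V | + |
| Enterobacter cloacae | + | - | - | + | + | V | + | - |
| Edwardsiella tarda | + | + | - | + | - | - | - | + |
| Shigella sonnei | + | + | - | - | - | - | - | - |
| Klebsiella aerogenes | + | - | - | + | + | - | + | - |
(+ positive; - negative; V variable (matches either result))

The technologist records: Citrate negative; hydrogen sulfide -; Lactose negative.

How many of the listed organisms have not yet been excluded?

hydrogen sulfide -: excludes Salmonella enterica, Proteus mirabilis, Edwardsiella tarda — 11 left.
Lactose -: excludes Klebsiella pneumoniae, Klebsiella oxytoca, Enterobacter cloacae, Klebsiella aerogenes — 7 left.
Citrate -: excludes Citrobacter koseri, Serratia marcescens, Providencia stuartii, Providencia rettgeri — 3 left.
Still consistent: Hafnia alvei, Shigella flexneri, Shigella sonnei.

3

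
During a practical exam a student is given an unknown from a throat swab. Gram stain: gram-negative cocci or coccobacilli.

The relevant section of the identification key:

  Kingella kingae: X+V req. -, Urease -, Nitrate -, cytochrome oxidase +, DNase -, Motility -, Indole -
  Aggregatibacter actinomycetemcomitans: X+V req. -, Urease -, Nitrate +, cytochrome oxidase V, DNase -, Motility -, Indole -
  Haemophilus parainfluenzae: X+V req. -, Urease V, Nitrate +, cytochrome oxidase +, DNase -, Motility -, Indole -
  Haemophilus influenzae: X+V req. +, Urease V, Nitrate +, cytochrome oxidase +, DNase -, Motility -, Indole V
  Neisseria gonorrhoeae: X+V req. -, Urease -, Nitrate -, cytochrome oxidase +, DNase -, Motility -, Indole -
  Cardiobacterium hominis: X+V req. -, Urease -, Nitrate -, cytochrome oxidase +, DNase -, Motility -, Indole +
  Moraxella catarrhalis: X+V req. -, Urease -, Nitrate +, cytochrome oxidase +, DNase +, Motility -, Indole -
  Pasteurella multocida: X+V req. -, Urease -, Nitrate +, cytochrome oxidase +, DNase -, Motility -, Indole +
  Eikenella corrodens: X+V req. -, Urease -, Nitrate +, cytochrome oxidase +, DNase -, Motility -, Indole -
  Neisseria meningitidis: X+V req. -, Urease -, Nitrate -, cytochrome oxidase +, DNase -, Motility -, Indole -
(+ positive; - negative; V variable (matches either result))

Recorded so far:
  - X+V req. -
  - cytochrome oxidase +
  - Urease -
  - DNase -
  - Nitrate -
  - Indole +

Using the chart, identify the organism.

Cardiobacterium hominis

Urease -: all 10 remaining candidates are consistent.
DNase -: excludes Moraxella catarrhalis — 9 left.
Nitrate -: excludes 5 organisms — 4 left.
X+V req. -: all 4 remaining candidates are consistent.
cytochrome oxidase +: all 4 remaining candidates are consistent.
Indole +: excludes Kingella kingae, Neisseria gonorrhoeae, Neisseria meningitidis — 1 left.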